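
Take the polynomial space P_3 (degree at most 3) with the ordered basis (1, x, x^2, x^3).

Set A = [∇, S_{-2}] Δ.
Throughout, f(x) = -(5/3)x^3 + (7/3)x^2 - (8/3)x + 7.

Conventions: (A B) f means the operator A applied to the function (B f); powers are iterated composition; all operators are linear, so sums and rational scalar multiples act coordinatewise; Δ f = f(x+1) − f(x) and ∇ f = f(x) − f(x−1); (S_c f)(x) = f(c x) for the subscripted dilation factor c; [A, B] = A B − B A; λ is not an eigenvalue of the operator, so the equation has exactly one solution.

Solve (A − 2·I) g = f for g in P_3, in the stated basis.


the result is g(x) = (5/6)x^3 - (7/6)x^2 + (49/3)x - 15/2

write g with unknown coordinates in the stated basis and equate coefficients in (A − 2·I) g = f
solving from the highest basis element down gives g = (5/6)x^3 - (7/6)x^2 + (49/3)x - 15/2
check: A g = 30x - 8
so A g − 2·g = -(5/3)x^3 + (7/3)x^2 - (8/3)x + 7 = f ✓


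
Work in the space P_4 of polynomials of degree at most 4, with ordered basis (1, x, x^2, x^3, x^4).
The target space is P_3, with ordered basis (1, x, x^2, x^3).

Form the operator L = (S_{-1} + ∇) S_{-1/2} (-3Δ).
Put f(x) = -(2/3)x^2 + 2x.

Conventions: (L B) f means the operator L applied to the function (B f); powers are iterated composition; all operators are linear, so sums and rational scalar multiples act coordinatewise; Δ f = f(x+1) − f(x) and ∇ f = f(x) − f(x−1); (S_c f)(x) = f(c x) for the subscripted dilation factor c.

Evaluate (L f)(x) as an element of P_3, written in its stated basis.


Δ f = -(4/3)x + 4/3
(-3Δ) f = 4x - 4
S_{-1/2} (-3Δ) f = -2x - 4
S_{-1} S_{-1/2} (-3Δ) f = 2x - 4
∇ S_{-1/2} (-3Δ) f = -2
(S_{-1} + ∇) S_{-1/2} (-3Δ) f = 2x - 6

the result is g(x) = 2x - 6


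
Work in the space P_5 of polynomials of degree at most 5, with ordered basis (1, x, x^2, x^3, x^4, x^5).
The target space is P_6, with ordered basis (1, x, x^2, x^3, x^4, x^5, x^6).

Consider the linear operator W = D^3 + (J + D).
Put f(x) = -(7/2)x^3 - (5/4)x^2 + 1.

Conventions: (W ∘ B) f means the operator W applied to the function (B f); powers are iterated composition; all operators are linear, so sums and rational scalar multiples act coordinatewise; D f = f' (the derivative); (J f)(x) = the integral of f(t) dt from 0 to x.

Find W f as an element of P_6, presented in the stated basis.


D f = -(21/2)x^2 - (5/2)x
D D f = -21x - 5/2
D D D f = -21
J f = -(7/8)x^4 - (5/12)x^3 + x
D f = -(21/2)x^2 - (5/2)x
(J + D) f = -(7/8)x^4 - (5/12)x^3 - (21/2)x^2 - (3/2)x
(D^3 + (J + D)) f = -(7/8)x^4 - (5/12)x^3 - (21/2)x^2 - (3/2)x - 21

the result is g(x) = -(7/8)x^4 - (5/12)x^3 - (21/2)x^2 - (3/2)x - 21


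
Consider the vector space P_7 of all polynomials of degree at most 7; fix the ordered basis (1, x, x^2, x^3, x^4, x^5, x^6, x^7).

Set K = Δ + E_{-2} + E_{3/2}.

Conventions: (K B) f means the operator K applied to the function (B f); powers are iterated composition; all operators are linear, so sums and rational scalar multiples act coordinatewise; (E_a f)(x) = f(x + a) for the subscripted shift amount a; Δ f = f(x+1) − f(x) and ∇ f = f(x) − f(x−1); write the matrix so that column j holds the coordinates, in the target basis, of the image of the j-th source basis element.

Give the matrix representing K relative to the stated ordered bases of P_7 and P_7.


image of 1: 2
image of x: 2x + 1/2
image of x^2: 2x^2 + x + 29/4
image of x^3: 2x^3 + (3/2)x^2 + (87/4)x - 29/8
image of x^4: 2x^4 + 2x^3 + (87/2)x^2 - (29/2)x + 353/16
image of x^5: 2x^5 + (5/2)x^4 + (145/2)x^3 - (145/4)x^2 + (1765/16)x - 749/32
image of x^6: 2x^6 + 3x^5 + (435/4)x^4 - (145/2)x^3 + (5295/16)x^2 - (2247/16)x + 4889/64
image of x^7: 2x^7 + (7/2)x^6 + (609/4)x^5 - (1015/8)x^4 + (12355/16)x^3 - (15729/32)x^2 + (34223/64)x - 14069/128
each image's coordinates form column j of the matrix

the matrix is [[2, 1/2, 29/4, -29/8, 353/16, -749/32, 4889/64, -14069/128]; [0, 2, 1, 87/4, -29/2, 1765/16, -2247/16, 34223/64]; [0, 0, 2, 3/2, 87/2, -145/4, 5295/16, -15729/32]; [0, 0, 0, 2, 2, 145/2, -145/2, 12355/16]; [0, 0, 0, 0, 2, 5/2, 435/4, -1015/8]; [0, 0, 0, 0, 0, 2, 3, 609/4]; [0, 0, 0, 0, 0, 0, 2, 7/2]; [0, 0, 0, 0, 0, 0, 0, 2]] (rows listed top to bottom)


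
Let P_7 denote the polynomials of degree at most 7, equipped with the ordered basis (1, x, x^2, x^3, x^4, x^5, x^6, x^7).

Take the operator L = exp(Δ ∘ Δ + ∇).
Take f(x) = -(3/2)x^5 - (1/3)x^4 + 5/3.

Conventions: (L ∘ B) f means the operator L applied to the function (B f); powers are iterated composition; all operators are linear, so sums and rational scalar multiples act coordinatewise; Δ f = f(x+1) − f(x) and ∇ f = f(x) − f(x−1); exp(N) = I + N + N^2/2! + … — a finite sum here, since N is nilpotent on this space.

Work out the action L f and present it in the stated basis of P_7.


g(x) = -(3/2)x^5 - (47/6)x^4 - (94/3)x^3 - 169x^2 - (2383/6)x - 1225/3

order-1 term: -(15/2)x^4 - (49/3)x^3 - 107x^2 - (641/6)x - 305/6
order-2 term: -15x^3 - 47x^2 - (473/2)x - 1277/6
order-3 term: -15x^2 - (139/3)x - 259/2
order-4 term: -(15/2)x - 46/3
order-5 term: -3/2
the series for exp(Δ ∘ Δ + ∇) f terminates at order 5
exp(Δ ∘ Δ + ∇) f = -(3/2)x^5 - (47/6)x^4 - (94/3)x^3 - 169x^2 - (2383/6)x - 1225/3


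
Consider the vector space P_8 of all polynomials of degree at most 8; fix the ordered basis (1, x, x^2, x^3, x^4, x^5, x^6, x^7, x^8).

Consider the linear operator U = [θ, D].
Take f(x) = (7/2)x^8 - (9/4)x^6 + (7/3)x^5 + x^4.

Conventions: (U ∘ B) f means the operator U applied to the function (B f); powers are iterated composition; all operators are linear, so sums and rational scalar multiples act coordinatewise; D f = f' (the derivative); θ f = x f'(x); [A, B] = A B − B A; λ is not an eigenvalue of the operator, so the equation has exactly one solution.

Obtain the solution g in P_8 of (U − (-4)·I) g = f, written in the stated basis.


write g with unknown coordinates in the stated basis and equate coefficients in (U − (-4)·I) g = f
solving from the highest basis element down gives g = (7/8)x^8 + (7/4)x^7 + (5/2)x^6 + (13/3)x^5 + (17/3)x^4 + (17/3)x^3 + (17/4)x^2 + (17/8)x + 17/32
check: U g = -7x^7 - (49/4)x^6 - 15x^5 - (65/3)x^4 - (68/3)x^3 - 17x^2 - (17/2)x - 17/8
so U g − (-4)·g = (7/2)x^8 - (9/4)x^6 + (7/3)x^5 + x^4 = f ✓

the image equals g(x) = (7/8)x^8 + (7/4)x^7 + (5/2)x^6 + (13/3)x^5 + (17/3)x^4 + (17/3)x^3 + (17/4)x^2 + (17/8)x + 17/32


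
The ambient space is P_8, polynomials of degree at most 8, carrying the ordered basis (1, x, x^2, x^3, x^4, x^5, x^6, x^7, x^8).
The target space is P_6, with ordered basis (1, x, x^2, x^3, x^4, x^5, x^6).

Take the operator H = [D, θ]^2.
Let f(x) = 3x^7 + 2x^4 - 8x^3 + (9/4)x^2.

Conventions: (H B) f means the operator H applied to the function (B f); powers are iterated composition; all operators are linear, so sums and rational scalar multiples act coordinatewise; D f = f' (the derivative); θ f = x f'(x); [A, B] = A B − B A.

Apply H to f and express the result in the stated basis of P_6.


the result is g(x) = 126x^5 + 24x^2 - 48x + 9/2

θ f = 21x^7 + 8x^4 - 24x^3 + (9/2)x^2
D θ f = 147x^6 + 32x^3 - 72x^2 + 9x
D f = 21x^6 + 8x^3 - 24x^2 + (9/2)x
θ D f = 126x^6 + 24x^3 - 48x^2 + (9/2)x
[D, θ] f = 21x^6 + 8x^3 - 24x^2 + (9/2)x
θ [D, θ] f = 126x^6 + 24x^3 - 48x^2 + (9/2)x
D θ [D, θ] f = 756x^5 + 72x^2 - 96x + 9/2
D [D, θ] f = 126x^5 + 24x^2 - 48x + 9/2
θ D [D, θ] f = 630x^5 + 48x^2 - 48x
[D, θ] [D, θ] f = 126x^5 + 24x^2 - 48x + 9/2


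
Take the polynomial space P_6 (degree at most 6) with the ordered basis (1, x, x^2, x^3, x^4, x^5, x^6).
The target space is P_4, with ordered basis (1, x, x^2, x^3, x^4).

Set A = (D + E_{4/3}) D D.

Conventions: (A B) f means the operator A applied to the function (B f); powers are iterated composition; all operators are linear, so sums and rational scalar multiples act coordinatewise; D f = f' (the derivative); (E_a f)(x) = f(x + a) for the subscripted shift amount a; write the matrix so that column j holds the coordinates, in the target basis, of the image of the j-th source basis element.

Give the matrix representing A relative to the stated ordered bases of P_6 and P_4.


the matrix is [[0, 0, 2, 14, 64/3, 1280/27, 2560/27]; [0, 0, 0, 6, 56, 320/3, 2560/9]; [0, 0, 0, 0, 12, 140, 320]; [0, 0, 0, 0, 0, 20, 280]; [0, 0, 0, 0, 0, 0, 30]] (rows listed top to bottom)

image of 1: 0
image of x: 0
image of x^2: 2
image of x^3: 6x + 14
image of x^4: 12x^2 + 56x + 64/3
image of x^5: 20x^3 + 140x^2 + (320/3)x + 1280/27
image of x^6: 30x^4 + 280x^3 + 320x^2 + (2560/9)x + 2560/27
each image's coordinates form column j of the matrix


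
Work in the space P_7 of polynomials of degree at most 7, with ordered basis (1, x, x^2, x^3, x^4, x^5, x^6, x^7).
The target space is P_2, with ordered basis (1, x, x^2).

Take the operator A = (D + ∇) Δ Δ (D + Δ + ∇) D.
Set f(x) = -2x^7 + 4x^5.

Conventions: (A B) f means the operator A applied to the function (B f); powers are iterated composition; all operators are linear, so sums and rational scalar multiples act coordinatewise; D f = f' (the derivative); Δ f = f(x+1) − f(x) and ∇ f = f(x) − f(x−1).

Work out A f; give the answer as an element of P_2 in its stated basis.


g(x) = -30240x^2 - 45360x - 29040

D f = -14x^6 + 20x^4
D D f = -84x^5 + 80x^3
Δ D f = -84x^5 - 210x^4 - 200x^3 - 90x^2 - 4x + 6
∇ D f = -84x^5 + 210x^4 - 200x^3 + 90x^2 - 4x - 6
(D + Δ + ∇) D f = -252x^5 - 320x^3 - 8x
Δ (D + Δ + ∇) D f = -1260x^4 - 2520x^3 - 3480x^2 - 2220x - 580
Δ (Δ (D + Δ + ∇)) D f = -5040x^3 - 15120x^2 - 19560x - 9480
D (Δ Δ (D + Δ + ∇) D) f = -15120x^2 - 30240x - 19560
∇ (Δ Δ (D + Δ + ∇) D) f = -15120x^2 - 15120x - 9480
(D + ∇) (Δ Δ (D + Δ + ∇) D) f = -30240x^2 - 45360x - 29040


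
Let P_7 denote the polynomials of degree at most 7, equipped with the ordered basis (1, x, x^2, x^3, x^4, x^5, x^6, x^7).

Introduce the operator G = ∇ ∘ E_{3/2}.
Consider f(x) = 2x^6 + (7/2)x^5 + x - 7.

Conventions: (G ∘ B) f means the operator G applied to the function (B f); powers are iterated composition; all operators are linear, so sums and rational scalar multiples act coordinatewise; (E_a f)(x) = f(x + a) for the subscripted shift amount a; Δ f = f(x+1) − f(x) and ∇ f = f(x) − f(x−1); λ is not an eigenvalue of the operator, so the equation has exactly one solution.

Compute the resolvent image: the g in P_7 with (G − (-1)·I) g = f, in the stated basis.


g(x) = 2x^6 - (17/2)x^5 - (35/2)x^4 + 110x^3 + (25/4)x^2 - (1289/4)x + 2377/32

write g with unknown coordinates in the stated basis and equate coefficients in (G − (-1)·I) g = f
solving from the highest basis element down gives g = 2x^6 - (17/2)x^5 - (35/2)x^4 + 110x^3 + (25/4)x^2 - (1289/4)x + 2377/32
check: G g = 12x^5 + (35/2)x^4 - 110x^3 - (25/4)x^2 + (1293/4)x - 2601/32
so G g − (-1)·g = 2x^6 + (7/2)x^5 + x - 7 = f ✓


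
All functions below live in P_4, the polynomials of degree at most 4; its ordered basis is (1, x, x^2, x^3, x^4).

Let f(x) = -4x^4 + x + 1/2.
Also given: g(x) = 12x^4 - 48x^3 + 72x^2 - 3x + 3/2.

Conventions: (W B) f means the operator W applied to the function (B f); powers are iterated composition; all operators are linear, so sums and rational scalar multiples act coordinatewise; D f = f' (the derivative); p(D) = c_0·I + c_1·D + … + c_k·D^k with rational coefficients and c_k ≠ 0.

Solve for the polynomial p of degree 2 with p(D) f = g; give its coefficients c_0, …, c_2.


D^0 f = -4x^4 + x + 1/2
D^1 f = -16x^3 + 1
D^2 f = -48x^2
matching coefficients of g against c_0 f + c_1 Df + … from the top degree down determines the c_i
solution: c_0 = -3, c_1 = 3, c_2 = -3/2

p(D) = -3·I + 3·D − (3/2)·D^2, i.e. c_0 = -3, c_1 = 3, c_2 = -3/2


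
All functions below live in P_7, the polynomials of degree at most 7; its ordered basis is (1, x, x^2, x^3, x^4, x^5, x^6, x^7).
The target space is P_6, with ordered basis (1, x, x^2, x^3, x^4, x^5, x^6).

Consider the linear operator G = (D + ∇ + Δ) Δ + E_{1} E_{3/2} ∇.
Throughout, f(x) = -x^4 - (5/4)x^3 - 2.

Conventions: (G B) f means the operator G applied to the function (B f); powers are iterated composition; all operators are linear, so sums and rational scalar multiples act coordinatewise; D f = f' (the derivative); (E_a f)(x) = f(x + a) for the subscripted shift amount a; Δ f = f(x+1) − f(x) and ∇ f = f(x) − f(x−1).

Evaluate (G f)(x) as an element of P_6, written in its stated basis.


Δ f = -4x^3 - (39/4)x^2 - (31/4)x - 9/4
D Δ f = -12x^2 - (39/2)x - 31/4
∇ Δ f = -12x^2 - (15/2)x - 2
Δ Δ f = -12x^2 - (63/2)x - 43/2
(D + ∇ + Δ) Δ f = -36x^2 - (117/2)x - 125/4
∇ f = -4x^3 + (9/4)x^2 - (1/4)x - 1/4
E_{3/2} ∇ f = -4x^3 - (63/4)x^2 - (41/2)x - 145/16
E_{1} E_{3/2} ∇ f = -4x^3 - (111/4)x^2 - 64x - 789/16
((D + ∇ + Δ) Δ + E_{1} E_{3/2} ∇) f = -4x^3 - (255/4)x^2 - (245/2)x - 1289/16

the result is g(x) = -4x^3 - (255/4)x^2 - (245/2)x - 1289/16


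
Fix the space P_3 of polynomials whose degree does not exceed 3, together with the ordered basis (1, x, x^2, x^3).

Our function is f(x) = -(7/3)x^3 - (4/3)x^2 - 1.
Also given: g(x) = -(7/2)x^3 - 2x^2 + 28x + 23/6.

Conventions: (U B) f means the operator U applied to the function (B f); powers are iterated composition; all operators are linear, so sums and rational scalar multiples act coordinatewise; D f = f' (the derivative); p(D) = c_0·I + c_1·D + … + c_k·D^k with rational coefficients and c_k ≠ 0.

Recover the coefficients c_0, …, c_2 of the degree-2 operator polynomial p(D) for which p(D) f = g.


c_0 = 3/2, c_1 = 0, c_2 = -2

D^0 f = -(7/3)x^3 - (4/3)x^2 - 1
D^1 f = -7x^2 - (8/3)x
D^2 f = -14x - 8/3
matching coefficients of g against c_0 f + c_1 Df + … from the top degree down determines the c_i
solution: c_0 = 3/2, c_1 = 0, c_2 = -2


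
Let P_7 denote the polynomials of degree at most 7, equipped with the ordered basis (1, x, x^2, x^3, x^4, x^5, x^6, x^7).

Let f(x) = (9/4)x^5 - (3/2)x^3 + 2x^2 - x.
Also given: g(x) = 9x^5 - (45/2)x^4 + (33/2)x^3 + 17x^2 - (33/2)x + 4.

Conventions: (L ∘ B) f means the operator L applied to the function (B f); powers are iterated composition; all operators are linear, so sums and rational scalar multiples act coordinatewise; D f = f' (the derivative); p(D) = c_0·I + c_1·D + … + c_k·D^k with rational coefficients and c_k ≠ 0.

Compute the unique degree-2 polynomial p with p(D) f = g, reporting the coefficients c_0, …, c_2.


p(D) = 4·I − 2·D + (1/2)·D^2, i.e. c_0 = 4, c_1 = -2, c_2 = 1/2

D^0 f = (9/4)x^5 - (3/2)x^3 + 2x^2 - x
D^1 f = (45/4)x^4 - (9/2)x^2 + 4x - 1
D^2 f = 45x^3 - 9x + 4
matching coefficients of g against c_0 f + c_1 Df + … from the top degree down determines the c_i
solution: c_0 = 4, c_1 = -2, c_2 = 1/2


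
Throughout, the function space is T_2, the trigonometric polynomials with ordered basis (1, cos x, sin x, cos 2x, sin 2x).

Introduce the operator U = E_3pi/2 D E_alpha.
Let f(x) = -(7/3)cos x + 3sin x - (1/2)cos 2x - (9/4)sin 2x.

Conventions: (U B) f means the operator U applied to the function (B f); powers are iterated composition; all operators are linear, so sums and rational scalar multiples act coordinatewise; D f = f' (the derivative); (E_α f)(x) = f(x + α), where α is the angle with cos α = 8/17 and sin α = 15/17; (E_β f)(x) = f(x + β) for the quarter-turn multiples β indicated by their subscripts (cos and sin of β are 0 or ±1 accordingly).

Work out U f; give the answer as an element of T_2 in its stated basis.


E_alpha f = (79/51)cos x + (59/17)sin x - (919/578)cos 2x + (1929/1156)sin 2x
D E_alpha f = (59/17)cos x - (79/51)sin x + (1929/578)cos 2x + (919/289)sin 2x
E_3pi/2 D E_alpha f = (79/51)cos x + (59/17)sin x - (1929/578)cos 2x - (919/289)sin 2x

g(x) = (79/51)cos x + (59/17)sin x - (1929/578)cos 2x - (919/289)sin 2x


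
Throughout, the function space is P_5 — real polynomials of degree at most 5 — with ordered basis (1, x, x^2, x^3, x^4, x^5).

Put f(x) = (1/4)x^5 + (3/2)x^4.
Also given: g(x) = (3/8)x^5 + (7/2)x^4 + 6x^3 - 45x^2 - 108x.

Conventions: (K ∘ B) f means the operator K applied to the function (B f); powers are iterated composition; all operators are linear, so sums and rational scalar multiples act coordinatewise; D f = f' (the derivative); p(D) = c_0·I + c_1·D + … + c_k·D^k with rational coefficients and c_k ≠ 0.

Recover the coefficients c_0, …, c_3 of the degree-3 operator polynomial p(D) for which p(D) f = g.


p(D) = (3/2)·I + D − 3·D^3, i.e. c_0 = 3/2, c_1 = 1, c_2 = 0, c_3 = -3

D^0 f = (1/4)x^5 + (3/2)x^4
D^1 f = (5/4)x^4 + 6x^3
D^2 f = 5x^3 + 18x^2
D^3 f = 15x^2 + 36x
matching coefficients of g against c_0 f + c_1 Df + … from the top degree down determines the c_i
solution: c_0 = 3/2, c_1 = 1, c_2 = 0, c_3 = -3


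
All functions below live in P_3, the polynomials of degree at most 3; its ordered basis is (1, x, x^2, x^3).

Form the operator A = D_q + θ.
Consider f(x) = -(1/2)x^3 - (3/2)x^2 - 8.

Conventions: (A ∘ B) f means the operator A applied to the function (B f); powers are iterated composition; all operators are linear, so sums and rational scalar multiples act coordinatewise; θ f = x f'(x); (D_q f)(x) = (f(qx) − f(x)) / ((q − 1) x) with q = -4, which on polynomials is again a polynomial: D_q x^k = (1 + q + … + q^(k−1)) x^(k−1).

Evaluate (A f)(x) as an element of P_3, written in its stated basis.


the result is g(x) = -(3/2)x^3 - (19/2)x^2 + (9/2)x

D_q f = -(13/2)x^2 + (9/2)x
θ f = -(3/2)x^3 - 3x^2
(D_q + θ) f = -(3/2)x^3 - (19/2)x^2 + (9/2)x


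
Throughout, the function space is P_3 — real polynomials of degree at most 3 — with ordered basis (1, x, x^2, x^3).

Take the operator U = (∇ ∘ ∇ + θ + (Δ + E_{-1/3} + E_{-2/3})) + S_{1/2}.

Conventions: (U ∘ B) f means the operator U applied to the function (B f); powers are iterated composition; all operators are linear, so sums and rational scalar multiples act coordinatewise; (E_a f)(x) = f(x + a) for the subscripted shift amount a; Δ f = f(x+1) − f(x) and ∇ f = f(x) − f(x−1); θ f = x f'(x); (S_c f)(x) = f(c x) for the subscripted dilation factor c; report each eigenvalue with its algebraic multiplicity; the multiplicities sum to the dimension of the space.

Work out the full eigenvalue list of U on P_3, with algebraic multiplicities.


image of 1: 3
image of x: (7/2)x
image of x^2: (17/4)x^2 + 32/9
image of x^3: (41/8)x^3 + (32/3)x - 16/3
the matrix is upper triangular; its diagonal is (3, 7/2, 17/4, 41/8)
for a triangular matrix the eigenvalues are the diagonal entries, with algebraic multiplicity their repetition count

λ = 3 (multiplicity 1), λ = 7/2 (multiplicity 1), λ = 17/4 (multiplicity 1), λ = 41/8 (multiplicity 1)


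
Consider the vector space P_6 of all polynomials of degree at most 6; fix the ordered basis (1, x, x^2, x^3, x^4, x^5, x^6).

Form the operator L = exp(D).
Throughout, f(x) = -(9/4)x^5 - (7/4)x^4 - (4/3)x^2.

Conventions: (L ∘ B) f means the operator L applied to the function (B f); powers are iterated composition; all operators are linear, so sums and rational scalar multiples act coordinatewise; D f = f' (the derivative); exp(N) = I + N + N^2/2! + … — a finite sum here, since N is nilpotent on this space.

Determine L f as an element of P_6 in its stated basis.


g(x) = -(9/4)x^5 - 13x^4 - (59/2)x^3 - (103/3)x^2 - (251/12)x - 16/3

order-1 term: -(45/4)x^4 - 7x^3 - (8/3)x
order-2 term: -(45/2)x^3 - (21/2)x^2 - 4/3
order-3 term: -(45/2)x^2 - 7x
order-4 term: -(45/4)x - 7/4
order-5 term: -9/4
the series for exp(D) f terminates at order 5
exp(D) f = -(9/4)x^5 - 13x^4 - (59/2)x^3 - (103/3)x^2 - (251/12)x - 16/3


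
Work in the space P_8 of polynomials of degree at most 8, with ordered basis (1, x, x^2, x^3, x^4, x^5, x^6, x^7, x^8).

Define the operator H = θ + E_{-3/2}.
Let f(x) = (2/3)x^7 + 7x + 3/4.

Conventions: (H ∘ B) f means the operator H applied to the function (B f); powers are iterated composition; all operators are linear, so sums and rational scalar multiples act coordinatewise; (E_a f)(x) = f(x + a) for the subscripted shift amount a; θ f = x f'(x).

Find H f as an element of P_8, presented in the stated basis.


θ f = (14/3)x^7 + 7x
E_{-3/2} f = (2/3)x^7 - 7x^6 + (63/2)x^5 - (315/4)x^4 + (945/8)x^3 - (1701/16)x^2 + (1925/32)x - 1353/64
(θ + E_{-3/2}) f = (16/3)x^7 - 7x^6 + (63/2)x^5 - (315/4)x^4 + (945/8)x^3 - (1701/16)x^2 + (2149/32)x - 1353/64

the image equals g(x) = (16/3)x^7 - 7x^6 + (63/2)x^5 - (315/4)x^4 + (945/8)x^3 - (1701/16)x^2 + (2149/32)x - 1353/64


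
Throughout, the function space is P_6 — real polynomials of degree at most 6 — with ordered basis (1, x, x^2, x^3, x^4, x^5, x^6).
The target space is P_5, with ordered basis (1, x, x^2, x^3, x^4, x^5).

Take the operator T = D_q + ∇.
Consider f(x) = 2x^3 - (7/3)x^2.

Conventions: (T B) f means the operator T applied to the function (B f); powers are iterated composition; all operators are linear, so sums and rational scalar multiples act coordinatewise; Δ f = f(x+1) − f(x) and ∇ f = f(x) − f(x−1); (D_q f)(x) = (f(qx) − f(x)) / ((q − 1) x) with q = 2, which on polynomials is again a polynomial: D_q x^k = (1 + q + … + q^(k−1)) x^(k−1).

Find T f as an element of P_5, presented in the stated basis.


g(x) = 20x^2 - (53/3)x + 13/3

D_q f = 14x^2 - 7x
∇ f = 6x^2 - (32/3)x + 13/3
(D_q + ∇) f = 20x^2 - (53/3)x + 13/3


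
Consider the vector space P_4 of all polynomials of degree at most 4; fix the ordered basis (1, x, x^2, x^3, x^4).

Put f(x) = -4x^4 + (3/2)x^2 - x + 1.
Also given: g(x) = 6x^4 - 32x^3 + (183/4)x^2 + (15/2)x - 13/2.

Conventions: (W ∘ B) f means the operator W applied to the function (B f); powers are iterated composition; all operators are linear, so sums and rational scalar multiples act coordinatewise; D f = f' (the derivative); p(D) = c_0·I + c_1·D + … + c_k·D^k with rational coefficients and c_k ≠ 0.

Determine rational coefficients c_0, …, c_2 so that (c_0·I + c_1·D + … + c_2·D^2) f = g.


p(D) = -(3/2)·I + 2·D − D^2, i.e. c_0 = -3/2, c_1 = 2, c_2 = -1

D^0 f = -4x^4 + (3/2)x^2 - x + 1
D^1 f = -16x^3 + 3x - 1
D^2 f = -48x^2 + 3
matching coefficients of g against c_0 f + c_1 Df + … from the top degree down determines the c_i
solution: c_0 = -3/2, c_1 = 2, c_2 = -1


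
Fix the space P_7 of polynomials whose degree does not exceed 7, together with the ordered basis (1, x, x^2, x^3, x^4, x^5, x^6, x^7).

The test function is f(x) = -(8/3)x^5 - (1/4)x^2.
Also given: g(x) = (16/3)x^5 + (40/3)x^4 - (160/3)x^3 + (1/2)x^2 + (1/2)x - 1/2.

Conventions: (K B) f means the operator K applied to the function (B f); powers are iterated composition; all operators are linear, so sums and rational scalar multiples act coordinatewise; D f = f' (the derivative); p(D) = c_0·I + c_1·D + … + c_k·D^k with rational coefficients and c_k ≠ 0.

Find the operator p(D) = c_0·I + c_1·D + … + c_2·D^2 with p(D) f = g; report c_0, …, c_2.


D^0 f = -(8/3)x^5 - (1/4)x^2
D^1 f = -(40/3)x^4 - (1/2)x
D^2 f = -(160/3)x^3 - 1/2
matching coefficients of g against c_0 f + c_1 Df + … from the top degree down determines the c_i
solution: c_0 = -2, c_1 = -1, c_2 = 1

p(D) = -2·I − D + D^2, i.e. c_0 = -2, c_1 = -1, c_2 = 1


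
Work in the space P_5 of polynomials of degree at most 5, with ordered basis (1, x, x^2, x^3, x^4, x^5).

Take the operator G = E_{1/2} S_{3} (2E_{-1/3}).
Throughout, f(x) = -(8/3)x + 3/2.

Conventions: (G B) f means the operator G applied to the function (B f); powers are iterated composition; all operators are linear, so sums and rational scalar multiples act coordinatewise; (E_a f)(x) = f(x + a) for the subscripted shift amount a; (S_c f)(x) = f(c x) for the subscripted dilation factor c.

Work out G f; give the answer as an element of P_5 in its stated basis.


E_{-1/3} f = -(8/3)x + 43/18
(2E_{-1/3}) f = -(16/3)x + 43/9
S_{3} (2E_{-1/3}) f = -16x + 43/9
E_{1/2} S_{3} (2E_{-1/3}) f = -16x - 29/9

the image equals g(x) = -16x - 29/9


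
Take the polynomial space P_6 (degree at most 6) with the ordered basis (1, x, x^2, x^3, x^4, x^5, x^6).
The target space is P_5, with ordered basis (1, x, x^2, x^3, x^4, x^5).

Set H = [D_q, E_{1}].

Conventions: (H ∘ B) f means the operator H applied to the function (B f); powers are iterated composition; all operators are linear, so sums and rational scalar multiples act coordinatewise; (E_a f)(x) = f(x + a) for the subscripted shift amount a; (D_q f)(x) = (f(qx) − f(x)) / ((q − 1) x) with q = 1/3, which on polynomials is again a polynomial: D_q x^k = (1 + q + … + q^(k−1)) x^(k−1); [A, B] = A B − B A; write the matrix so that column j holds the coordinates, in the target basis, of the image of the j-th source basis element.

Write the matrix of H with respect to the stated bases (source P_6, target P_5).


image of 1: 0
image of x: 0
image of x^2: 2/3
image of x^3: (10/9)x + 14/9
image of x^4: (4/3)x^2 + (32/9)x + 68/27
image of x^5: (116/81)x^3 + (148/27)x^2 + (596/81)x + 284/81
image of x^6: (358/243)x^4 + (1760/243)x^3 + (3380/243)x^2 + (3040/243)x + 1094/243
each image's coordinates form column j of the matrix

the matrix is [[0, 0, 2/3, 14/9, 68/27, 284/81, 1094/243]; [0, 0, 0, 10/9, 32/9, 596/81, 3040/243]; [0, 0, 0, 0, 4/3, 148/27, 3380/243]; [0, 0, 0, 0, 0, 116/81, 1760/243]; [0, 0, 0, 0, 0, 0, 358/243]; [0, 0, 0, 0, 0, 0, 0]] (rows listed top to bottom)


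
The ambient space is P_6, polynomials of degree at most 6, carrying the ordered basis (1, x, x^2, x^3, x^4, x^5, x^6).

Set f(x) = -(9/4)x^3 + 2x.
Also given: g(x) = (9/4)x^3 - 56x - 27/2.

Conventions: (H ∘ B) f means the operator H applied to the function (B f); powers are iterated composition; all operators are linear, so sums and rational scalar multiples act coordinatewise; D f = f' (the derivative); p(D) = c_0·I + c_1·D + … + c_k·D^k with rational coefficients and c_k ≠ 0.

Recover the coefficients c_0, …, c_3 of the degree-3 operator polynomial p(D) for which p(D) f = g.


D^0 f = -(9/4)x^3 + 2x
D^1 f = -(27/4)x^2 + 2
D^2 f = -(27/2)x
D^3 f = -27/2
matching coefficients of g against c_0 f + c_1 Df + … from the top degree down determines the c_i
solution: c_0 = -1, c_1 = 0, c_2 = 4, c_3 = 1

p(D) = -I + 4·D^2 + D^3, i.e. c_0 = -1, c_1 = 0, c_2 = 4, c_3 = 1


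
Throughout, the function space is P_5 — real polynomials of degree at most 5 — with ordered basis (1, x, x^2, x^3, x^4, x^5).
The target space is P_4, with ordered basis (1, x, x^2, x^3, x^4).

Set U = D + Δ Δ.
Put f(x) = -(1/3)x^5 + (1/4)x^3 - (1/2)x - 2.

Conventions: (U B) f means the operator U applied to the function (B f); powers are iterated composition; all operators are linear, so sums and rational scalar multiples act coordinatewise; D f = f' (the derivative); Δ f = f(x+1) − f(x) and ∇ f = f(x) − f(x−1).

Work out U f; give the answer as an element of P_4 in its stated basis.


the result is g(x) = -(5/3)x^4 - (20/3)x^3 - (77/4)x^2 - (131/6)x - 9

D f = -(5/3)x^4 + (3/4)x^2 - 1/2
Δ f = -(5/3)x^4 - (10/3)x^3 - (31/12)x^2 - (11/12)x - 7/12
Δ Δ f = -(20/3)x^3 - 20x^2 - (131/6)x - 17/2
(D + Δ Δ) f = -(5/3)x^4 - (20/3)x^3 - (77/4)x^2 - (131/6)x - 9


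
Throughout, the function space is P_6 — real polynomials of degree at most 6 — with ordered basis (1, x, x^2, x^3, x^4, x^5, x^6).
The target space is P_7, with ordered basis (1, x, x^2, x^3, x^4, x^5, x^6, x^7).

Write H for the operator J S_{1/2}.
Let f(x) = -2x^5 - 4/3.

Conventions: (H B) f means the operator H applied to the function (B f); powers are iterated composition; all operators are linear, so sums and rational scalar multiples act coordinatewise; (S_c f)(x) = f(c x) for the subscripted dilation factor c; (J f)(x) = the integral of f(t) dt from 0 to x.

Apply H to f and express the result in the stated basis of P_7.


the image equals g(x) = -(1/96)x^6 - (4/3)x

S_{1/2} f = -(1/16)x^5 - 4/3
J S_{1/2} f = -(1/96)x^6 - (4/3)x


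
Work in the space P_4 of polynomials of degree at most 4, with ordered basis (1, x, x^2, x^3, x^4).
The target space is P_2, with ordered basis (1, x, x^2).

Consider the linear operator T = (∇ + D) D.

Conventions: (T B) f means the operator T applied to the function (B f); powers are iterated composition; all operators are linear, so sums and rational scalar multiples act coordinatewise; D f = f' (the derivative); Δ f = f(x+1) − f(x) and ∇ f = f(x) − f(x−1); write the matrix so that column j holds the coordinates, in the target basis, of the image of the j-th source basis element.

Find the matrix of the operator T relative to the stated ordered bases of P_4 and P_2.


the matrix is [[0, 0, 4, -3, 4]; [0, 0, 0, 12, -12]; [0, 0, 0, 0, 24]] (rows listed top to bottom)

image of 1: 0
image of x: 0
image of x^2: 4
image of x^3: 12x - 3
image of x^4: 24x^2 - 12x + 4
each image's coordinates form column j of the matrix


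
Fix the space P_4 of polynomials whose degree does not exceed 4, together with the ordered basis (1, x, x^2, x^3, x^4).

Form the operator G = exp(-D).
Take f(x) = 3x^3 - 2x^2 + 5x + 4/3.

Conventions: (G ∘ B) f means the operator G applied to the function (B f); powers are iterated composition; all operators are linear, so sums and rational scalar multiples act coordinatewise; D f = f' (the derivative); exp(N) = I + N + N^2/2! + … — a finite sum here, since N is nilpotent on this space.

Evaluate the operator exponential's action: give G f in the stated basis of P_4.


order-1 term: -9x^2 + 4x - 5
order-2 term: 9x - 2
order-3 term: -3
the series for exp(-D) f terminates at order 3
exp(-D) f = 3x^3 - 11x^2 + 18x - 26/3

the result is g(x) = 3x^3 - 11x^2 + 18x - 26/3


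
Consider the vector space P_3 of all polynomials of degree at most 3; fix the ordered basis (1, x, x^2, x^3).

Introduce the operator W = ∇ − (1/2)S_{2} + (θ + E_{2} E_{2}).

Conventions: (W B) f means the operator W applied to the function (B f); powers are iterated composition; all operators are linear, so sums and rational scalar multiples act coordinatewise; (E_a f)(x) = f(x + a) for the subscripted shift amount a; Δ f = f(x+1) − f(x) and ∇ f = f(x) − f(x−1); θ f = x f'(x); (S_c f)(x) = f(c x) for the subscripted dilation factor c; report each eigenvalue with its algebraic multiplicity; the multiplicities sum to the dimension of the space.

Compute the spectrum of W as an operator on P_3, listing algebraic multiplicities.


λ = 0 (multiplicity 1), λ = 1/2 (multiplicity 1), λ = 1 (multiplicity 2)

image of 1: 1/2
image of x: x + 5
image of x^2: x^2 + 10x + 15
image of x^3: 15x^2 + 45x + 65
the matrix is upper triangular; its diagonal is (1/2, 1, 1, 0)
for a triangular matrix the eigenvalues are the diagonal entries, with algebraic multiplicity their repetition count


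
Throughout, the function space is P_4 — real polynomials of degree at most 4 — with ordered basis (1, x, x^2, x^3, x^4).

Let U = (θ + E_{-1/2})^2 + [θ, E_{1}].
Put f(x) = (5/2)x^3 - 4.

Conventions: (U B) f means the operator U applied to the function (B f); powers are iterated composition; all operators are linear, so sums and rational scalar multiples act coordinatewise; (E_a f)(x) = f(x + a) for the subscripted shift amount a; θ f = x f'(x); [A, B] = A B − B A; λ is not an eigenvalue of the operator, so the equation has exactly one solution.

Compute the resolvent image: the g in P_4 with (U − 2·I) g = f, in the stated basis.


write g with unknown coordinates in the stated basis and equate coefficients in (U − 2·I) g = f
solving from the highest basis element down gives g = (5/28)x^3 + (135/392)x^2 + (135/112)x + 13/392
check: U g = (20/7)x^3 + (135/196)x^2 + (135/56)x - 771/196
so U g − 2·g = (5/2)x^3 - 4 = f ✓

the result is g(x) = (5/28)x^3 + (135/392)x^2 + (135/112)x + 13/392


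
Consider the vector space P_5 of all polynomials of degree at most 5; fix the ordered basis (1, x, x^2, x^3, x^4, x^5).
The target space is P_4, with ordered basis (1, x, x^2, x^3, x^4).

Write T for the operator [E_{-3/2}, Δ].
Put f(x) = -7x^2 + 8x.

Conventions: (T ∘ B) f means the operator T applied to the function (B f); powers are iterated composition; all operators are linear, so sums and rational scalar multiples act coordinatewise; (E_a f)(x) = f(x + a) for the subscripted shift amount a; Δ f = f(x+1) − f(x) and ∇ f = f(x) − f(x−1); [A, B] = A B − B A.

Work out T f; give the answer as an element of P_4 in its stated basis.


Δ f = -14x + 1
E_{-3/2} Δ f = -14x + 22
E_{-3/2} f = -7x^2 + 29x - 111/4
Δ E_{-3/2} f = -14x + 22
[E_{-3/2}, Δ] f = 0

the image equals g(x) = 0


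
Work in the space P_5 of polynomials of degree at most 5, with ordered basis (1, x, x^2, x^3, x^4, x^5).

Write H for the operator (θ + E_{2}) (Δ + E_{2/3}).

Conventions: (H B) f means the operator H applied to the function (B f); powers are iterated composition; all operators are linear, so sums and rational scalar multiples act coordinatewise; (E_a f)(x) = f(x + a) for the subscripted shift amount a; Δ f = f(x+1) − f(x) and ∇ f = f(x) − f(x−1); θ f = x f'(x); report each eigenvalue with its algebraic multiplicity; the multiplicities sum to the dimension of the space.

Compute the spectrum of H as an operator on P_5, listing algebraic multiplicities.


image of 1: 1
image of x: 2x + 11/3
image of x^2: 3x^2 + (32/3)x + 109/9
image of x^3: 4x^3 + 21x^2 + (122/3)x + 1025/27
image of x^4: 5x^4 + (104/3)x^3 + 90x^2 + (4240/27)x + 9361/81
image of x^5: 6x^5 + (155/3)x^4 + (1480/9)x^3 + (3650/9)x^2 + (47290/81)x + 84041/243
the matrix is upper triangular; its diagonal is (1, 2, 3, 4, 5, 6)
for a triangular matrix the eigenvalues are the diagonal entries, with algebraic multiplicity their repetition count

λ = 1 (multiplicity 1), λ = 2 (multiplicity 1), λ = 3 (multiplicity 1), λ = 4 (multiplicity 1), λ = 5 (multiplicity 1), λ = 6 (multiplicity 1)


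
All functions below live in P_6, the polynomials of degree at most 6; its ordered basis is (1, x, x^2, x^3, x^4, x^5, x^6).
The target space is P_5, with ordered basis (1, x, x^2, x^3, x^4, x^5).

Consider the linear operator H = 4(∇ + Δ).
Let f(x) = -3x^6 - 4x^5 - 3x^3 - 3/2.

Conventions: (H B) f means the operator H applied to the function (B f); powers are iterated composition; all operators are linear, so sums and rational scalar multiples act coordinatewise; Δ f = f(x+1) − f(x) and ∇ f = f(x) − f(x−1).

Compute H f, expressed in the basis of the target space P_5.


g(x) = -144x^5 - 160x^4 - 480x^3 - 392x^2 - 144x - 56

∇ f = -18x^5 + 25x^4 - 20x^3 - 4x^2 + 11x - 4
Δ f = -18x^5 - 65x^4 - 100x^3 - 94x^2 - 47x - 10
(∇ + Δ) f = -36x^5 - 40x^4 - 120x^3 - 98x^2 - 36x - 14
(4(∇ + Δ)) f = -144x^5 - 160x^4 - 480x^3 - 392x^2 - 144x - 56


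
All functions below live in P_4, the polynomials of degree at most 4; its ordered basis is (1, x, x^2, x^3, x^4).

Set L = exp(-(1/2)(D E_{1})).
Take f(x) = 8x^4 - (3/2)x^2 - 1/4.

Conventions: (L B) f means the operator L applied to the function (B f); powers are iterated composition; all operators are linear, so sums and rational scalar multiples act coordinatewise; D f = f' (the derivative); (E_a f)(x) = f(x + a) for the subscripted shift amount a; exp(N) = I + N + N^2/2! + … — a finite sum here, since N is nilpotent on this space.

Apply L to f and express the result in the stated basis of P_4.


g(x) = 8x^4 - 16x^3 - (75/2)x^2 - (5/2)x + 171/8

order-1 term: -16x^3 - 48x^2 - (93/2)x - 29/2
order-2 term: 12x^2 + 48x + 381/8
order-3 term: -4x - 12
order-4 term: 1/2
the series for exp(-(1/2)(D E_{1})) f terminates at order 4
exp(-(1/2)(D E_{1})) f = 8x^4 - 16x^3 - (75/2)x^2 - (5/2)x + 171/8


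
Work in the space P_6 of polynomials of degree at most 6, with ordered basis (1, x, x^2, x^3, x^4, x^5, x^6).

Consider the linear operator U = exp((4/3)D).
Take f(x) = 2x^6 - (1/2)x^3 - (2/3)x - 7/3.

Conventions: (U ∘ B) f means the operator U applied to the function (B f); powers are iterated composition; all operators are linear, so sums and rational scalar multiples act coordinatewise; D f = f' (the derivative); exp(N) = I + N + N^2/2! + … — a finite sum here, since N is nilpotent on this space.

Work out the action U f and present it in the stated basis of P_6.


the result is g(x) = 2x^6 + 16x^5 + (160/3)x^4 + (5093/54)x^3 + (2506/27)x^2 + (3826/81)x + 4979/729

order-1 term: 16x^5 - 2x^2 - 8/9
order-2 term: (160/3)x^4 - (8/3)x
order-3 term: (2560/27)x^3 - 32/27
order-4 term: (2560/27)x^2
order-5 term: (4096/81)x
order-6 term: 8192/729
the series for exp((4/3)D) f terminates at order 6
exp((4/3)D) f = 2x^6 + 16x^5 + (160/3)x^4 + (5093/54)x^3 + (2506/27)x^2 + (3826/81)x + 4979/729


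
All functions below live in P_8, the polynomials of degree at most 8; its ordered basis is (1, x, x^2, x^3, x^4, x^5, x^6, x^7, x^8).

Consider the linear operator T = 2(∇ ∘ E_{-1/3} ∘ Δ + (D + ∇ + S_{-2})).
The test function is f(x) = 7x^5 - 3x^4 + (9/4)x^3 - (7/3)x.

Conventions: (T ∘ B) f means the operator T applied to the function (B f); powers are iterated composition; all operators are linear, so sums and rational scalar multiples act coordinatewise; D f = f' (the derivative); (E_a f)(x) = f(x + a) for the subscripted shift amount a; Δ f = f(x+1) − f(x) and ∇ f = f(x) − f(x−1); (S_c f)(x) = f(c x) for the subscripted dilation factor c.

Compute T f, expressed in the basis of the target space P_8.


g(x) = -448x^5 + 44x^4 + 56x^3 - 149x^2 + (1261/6)x - 3827/54

Δ f = 35x^4 + 58x^3 + (235/4)x^2 + (119/4)x + 47/12
E_{-1/3} Δ f = 35x^4 + (34/3)x^3 + (289/12)x^2 + (511/108)x - 385/324
∇ E_{-1/3} Δ f = 140x^3 - 176x^2 + (925/6)x - 2323/54
D f = 35x^4 - 12x^3 + (27/4)x^2 - 7/3
∇ f = 35x^4 - 82x^3 + (379/4)x^2 - (215/4)x + 119/12
S_{-2} f = -224x^5 - 48x^4 - 18x^3 + (14/3)x
(D + ∇ + S_{-2}) f = -224x^5 + 22x^4 - 112x^3 + (203/2)x^2 - (589/12)x + 91/12
(∇ ∘ E_{-1/3} ∘ Δ + (D + ∇ + S_{-2})) f = -224x^5 + 22x^4 + 28x^3 - (149/2)x^2 + (1261/12)x - 3827/108
(2(∇ ∘ E_{-1/3} ∘ Δ + (D + ∇ + S_{-2}))) f = -448x^5 + 44x^4 + 56x^3 - 149x^2 + (1261/6)x - 3827/54


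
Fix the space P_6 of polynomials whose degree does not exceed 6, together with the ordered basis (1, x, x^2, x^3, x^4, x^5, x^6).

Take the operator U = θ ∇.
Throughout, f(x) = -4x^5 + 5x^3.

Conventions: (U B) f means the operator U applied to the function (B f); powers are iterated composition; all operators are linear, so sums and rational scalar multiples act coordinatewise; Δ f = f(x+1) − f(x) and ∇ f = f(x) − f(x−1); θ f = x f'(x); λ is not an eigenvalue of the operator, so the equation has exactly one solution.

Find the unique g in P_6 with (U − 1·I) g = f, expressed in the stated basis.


the image equals g(x) = 4x^5 + 80x^4 + 835x^3 + 4130x^2 + 6055x

write g with unknown coordinates in the stated basis and equate coefficients in (U − 1·I) g = f
solving from the highest basis element down gives g = 4x^5 + 80x^4 + 835x^3 + 4130x^2 + 6055x
check: U g = 80x^4 + 840x^3 + 4130x^2 + 6055x
so U g − 1·g = -4x^5 + 5x^3 = f ✓


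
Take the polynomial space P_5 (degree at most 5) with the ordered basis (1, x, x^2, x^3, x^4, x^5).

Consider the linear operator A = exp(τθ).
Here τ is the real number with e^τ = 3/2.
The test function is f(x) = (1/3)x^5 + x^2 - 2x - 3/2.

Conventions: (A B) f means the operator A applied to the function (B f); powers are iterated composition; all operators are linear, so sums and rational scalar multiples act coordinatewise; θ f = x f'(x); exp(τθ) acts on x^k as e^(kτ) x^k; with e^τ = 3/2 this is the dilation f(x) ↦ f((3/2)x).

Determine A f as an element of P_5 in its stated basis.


exp(τθ) x^k = e^(kτ) x^k; with e^τ = 3/2 this sends x^k to (3/2)^k x^k
x ↦ 3/2 x
x^2 ↦ 9/4 x^2
x^5 ↦ 243/32 x^5
applying this coordinatewise to f: exp(τθ) f = (81/32)x^5 + (9/4)x^2 - 3x - 3/2

the image equals g(x) = (81/32)x^5 + (9/4)x^2 - 3x - 3/2


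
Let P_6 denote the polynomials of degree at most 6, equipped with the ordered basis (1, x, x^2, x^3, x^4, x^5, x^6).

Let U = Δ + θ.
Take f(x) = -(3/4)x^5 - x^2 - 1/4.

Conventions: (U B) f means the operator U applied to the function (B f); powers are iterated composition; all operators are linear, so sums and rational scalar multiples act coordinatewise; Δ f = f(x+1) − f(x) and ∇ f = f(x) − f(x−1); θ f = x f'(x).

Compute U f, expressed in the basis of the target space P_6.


the image equals g(x) = -(15/4)x^5 - (15/4)x^4 - (15/2)x^3 - (19/2)x^2 - (23/4)x - 7/4

Δ f = -(15/4)x^4 - (15/2)x^3 - (15/2)x^2 - (23/4)x - 7/4
θ f = -(15/4)x^5 - 2x^2
(Δ + θ) f = -(15/4)x^5 - (15/4)x^4 - (15/2)x^3 - (19/2)x^2 - (23/4)x - 7/4
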